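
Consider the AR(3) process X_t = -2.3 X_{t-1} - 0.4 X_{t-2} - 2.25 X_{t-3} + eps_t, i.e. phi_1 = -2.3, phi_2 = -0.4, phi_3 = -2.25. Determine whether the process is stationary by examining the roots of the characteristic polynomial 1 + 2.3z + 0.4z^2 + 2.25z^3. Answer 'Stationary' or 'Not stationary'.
\text{Not stationary}

The AR(p) characteristic polynomial is P(z) = 1 + 2.3z + 0.4z^2 + 2.25z^3.
Stationarity requires all roots to lie outside the unit circle, i.e. |z| > 1 for every root.
Degree 3: look for a simple real root z0 first, then factor out (1 - z/z0) and solve the remaining quadratic.
Testing z0 = -0.4: P(-0.4) = 1 + (2.3)(-0.4) + (0.4)(-0.4)^2 + (2.25)(-0.4)^3
  = 1 + (-0.92) + (0.064) + (-0.144) = 0.  So z_0 = -0.4 is a root, |z_0| = 0.4.
Divide out the factor (1 + 2.5 z) = (1 - z/z0) (since 1/z0 = -2.5):
  P(z) = (1 + 2.5 z)(1 + (-0.2) z + (0.9) z^2)
  [check: z-coef -0.2 - (-2.5) = 2.3; z^2-coef 0.9 - (-2.5)(-0.2) = 0.4; z^3-coef -(-2.5)(0.9) = 2.25.]
Remaining roots from the quadratic factor 1 + (-0.2) z + (0.9) z^2:
  Set 1 + (-0.2) z + (0.9) z^2 = 0, i.e. a z^2 + b z + c = 0 with a = 0.9, b = -0.2, c = 1.
  Discriminant D = b^2 - 4ac = (-0.2)^2 - 4*(0.9)*1 = 0.04 - (3.6) = -3.56.
  D < 0, so the roots are the complex-conjugate pair z = (-b +/- i sqrt(-D)) / (2a) = 0.1111 +/- 1.0482i.
  For a conjugate pair |z|^2 = z * conj(z) = (product of roots) = c/a = 1/(0.9) = 1.111111, so |z| = sqrt(1.111111) = 1.0541 for both roots.
Moduli of all roots: 0.4000, 1.0541, 1.0541.
All moduli strictly greater than 1? No.
Verdict: Not stationary.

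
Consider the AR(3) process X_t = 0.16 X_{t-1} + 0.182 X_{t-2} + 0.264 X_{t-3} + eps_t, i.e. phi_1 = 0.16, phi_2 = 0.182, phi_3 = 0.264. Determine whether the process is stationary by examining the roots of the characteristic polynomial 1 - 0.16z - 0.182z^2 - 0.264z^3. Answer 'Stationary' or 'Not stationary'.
\text{Stationary}

The AR(p) characteristic polynomial is P(z) = 1 - 0.16z - 0.182z^2 - 0.264z^3.
Stationarity requires all roots to lie outside the unit circle, i.e. |z| > 1 for every root.
Degree 3: look for a simple real root z0 first, then factor out (1 - z/z0) and solve the remaining quadratic.
Testing z0 = 1.25: P(1.25) = 1 + (-0.16)(1.25) + (-0.182)(1.25)^2 + (-0.264)(1.25)^3
  = 1 + (-0.2) + (-0.284375) + (-0.515625) = 0.  So z_0 = 1.25 is a root, |z_0| = 1.25.
Divide out the factor (1 - 0.8 z) = (1 - z/z0) (since 1/z0 = 0.8):
  P(z) = (1 - 0.8 z)(1 + (0.64) z + (0.33) z^2)
  [check: z-coef 0.64 - (0.8) = -0.16; z^2-coef 0.33 - (0.8)(0.64) = -0.182; z^3-coef -(0.8)(0.33) = -0.264.]
Remaining roots from the quadratic factor 1 + (0.64) z + (0.33) z^2:
  Set 1 + (0.64) z + (0.33) z^2 = 0, i.e. a z^2 + b z + c = 0 with a = 0.33, b = 0.64, c = 1.
  Discriminant D = b^2 - 4ac = (0.64)^2 - 4*(0.33)*1 = 0.4096 - (1.32) = -0.9104.
  D < 0, so the roots are the complex-conjugate pair z = (-b +/- i sqrt(-D)) / (2a) = -0.9697 +/- 1.4457i.
  For a conjugate pair |z|^2 = z * conj(z) = (product of roots) = c/a = 1/(0.33) = 3.030303, so |z| = sqrt(3.030303) = 1.7408 for both roots.
Moduli of all roots: 1.2500, 1.7408, 1.7408.
All moduli strictly greater than 1? Yes.
Verdict: Stationary.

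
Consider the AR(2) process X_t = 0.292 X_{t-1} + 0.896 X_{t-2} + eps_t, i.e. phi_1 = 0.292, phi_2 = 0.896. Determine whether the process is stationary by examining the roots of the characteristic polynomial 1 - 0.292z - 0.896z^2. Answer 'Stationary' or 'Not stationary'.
\text{Not stationary}

The AR(p) characteristic polynomial is P(z) = 1 - 0.292z - 0.896z^2.
Stationarity requires all roots to lie outside the unit circle, i.e. |z| > 1 for every root.
Set 1 + (-0.292) z + (-0.896) z^2 = 0, i.e. a z^2 + b z + c = 0 with a = -0.896, b = -0.292, c = 1.
Discriminant D = b^2 - 4ac = (-0.292)^2 - 4*(-0.896)*1 = 0.085264 - (-3.584) = 3.669264.
D >= 0, so the roots are real: z = (-b +/- sqrt(D)) / (2a) = (0.292 +/- 1.915532) / (-1.792).
  z_1 = (0.292 + 1.915532) / (-1.792) = -1.2319,   |z_1| = 1.2319.
  z_2 = (0.292 - 1.915532) / (-1.792) = 0.906,   |z_2| = 0.906.
Moduli of all roots: 1.2319, 0.9060.
All moduli strictly greater than 1? No.
Verdict: Not stationary.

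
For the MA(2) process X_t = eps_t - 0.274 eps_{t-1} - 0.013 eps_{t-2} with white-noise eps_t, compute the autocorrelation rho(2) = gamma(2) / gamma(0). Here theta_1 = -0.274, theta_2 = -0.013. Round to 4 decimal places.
\rho(2) = -0.0121

For an MA(q) process with theta_0 = 1, the autocovariance is
  gamma(k) = sigma^2 * sum_{i=0..q-k} theta_i * theta_{i+k},
and rho(k) = gamma(k) / gamma(0). Sigma^2 cancels.
  numerator   = (1)*(-0.013) = -0.013.
  denominator = (1)^2 + (-0.274)^2 + (-0.013)^2 = 1.075245.
  rho(2) = -0.013 / 1.075245 = -0.0121.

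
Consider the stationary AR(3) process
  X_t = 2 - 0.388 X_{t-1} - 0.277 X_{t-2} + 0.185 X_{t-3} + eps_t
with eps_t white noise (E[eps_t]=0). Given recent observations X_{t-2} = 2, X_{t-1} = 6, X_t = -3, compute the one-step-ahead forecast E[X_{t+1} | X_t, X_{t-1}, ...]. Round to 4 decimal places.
E[X_{t+1} \mid \mathcal F_t] = 1.8720

For an AR(p) model X_t = c + sum_i phi_i X_{t-i} + eps_t, the
one-step-ahead conditional mean is
  E[X_{t+1} | X_t, ...] = c + sum_i phi_i X_{t+1-i}.
Substitute known values:
  E[X_{t+1} | ...] = 2 + (-0.388) * (-3) + (-0.277) * (6) + (0.185) * (2)
                   = 1.8720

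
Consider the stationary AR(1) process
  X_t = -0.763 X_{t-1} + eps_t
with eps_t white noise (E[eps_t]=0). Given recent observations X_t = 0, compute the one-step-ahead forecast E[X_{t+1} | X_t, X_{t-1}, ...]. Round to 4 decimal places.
E[X_{t+1} \mid \mathcal F_t] = 0.0000

For an AR(p) model X_t = c + sum_i phi_i X_{t-i} + eps_t, the
one-step-ahead conditional mean is
  E[X_{t+1} | X_t, ...] = c + sum_i phi_i X_{t+1-i}.
Substitute known values:
  E[X_{t+1} | ...] = (-0.763) * (0)
                   = 0.0000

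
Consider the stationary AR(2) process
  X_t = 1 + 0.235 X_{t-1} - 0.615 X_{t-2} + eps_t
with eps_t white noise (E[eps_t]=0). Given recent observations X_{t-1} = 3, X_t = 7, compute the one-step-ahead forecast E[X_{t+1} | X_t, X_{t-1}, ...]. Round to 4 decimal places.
E[X_{t+1} \mid \mathcal F_t] = 0.8000

For an AR(p) model X_t = c + sum_i phi_i X_{t-i} + eps_t, the
one-step-ahead conditional mean is
  E[X_{t+1} | X_t, ...] = c + sum_i phi_i X_{t+1-i}.
Substitute known values:
  E[X_{t+1} | ...] = 1 + (0.235) * (7) + (-0.615) * (3)
                   = 0.8000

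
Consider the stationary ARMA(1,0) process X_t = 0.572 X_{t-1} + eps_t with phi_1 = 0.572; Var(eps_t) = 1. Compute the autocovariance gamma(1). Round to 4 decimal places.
\gamma(1) = 0.8502

Multiply the model equation by X_{t-k} and take expectations. With theta_0 = psi_0 = 1 and psi_j the MA(infinity) weights, this gives
  gamma(k) - sum_i phi_i gamma(k-i) = c_k,
  c_k = sigma^2 * sum_{j=k..q} theta_j psi_{j-k}   (c_k = 0 for k > q),
using gamma(-m) = gamma(m).
Pure AR (q = 0): c_0 = sigma^2 = 1, c_k = 0 for k >= 1.
Equations for k = 0 and k = 1 (AR order 1):
  gamma(0) = phi_1 gamma(1) + c_0
  gamma(1) = phi_1 gamma(0) + c_1
Substituting the second into the first: gamma(0) (1 - phi_1^2) = c_0 + phi_1 c_1, so
  gamma(0) = c_0 / (1 - phi_1^2) = 1 / (1 - (0.572)^2) = 1 / 0.672816 = 1.48629.
  gamma(1) = phi_1 gamma(0) = (0.572)(1.48629) = 0.850158.
Therefore gamma(1) = 0.8502 (to 4 decimal places).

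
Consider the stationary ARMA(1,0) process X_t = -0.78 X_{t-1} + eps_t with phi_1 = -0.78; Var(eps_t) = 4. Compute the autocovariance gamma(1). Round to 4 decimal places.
\gamma(1) = -7.9673

Multiply the model equation by X_{t-k} and take expectations. With theta_0 = psi_0 = 1 and psi_j the MA(infinity) weights, this gives
  gamma(k) - sum_i phi_i gamma(k-i) = c_k,
  c_k = sigma^2 * sum_{j=k..q} theta_j psi_{j-k}   (c_k = 0 for k > q),
using gamma(-m) = gamma(m).
Pure AR (q = 0): c_0 = sigma^2 = 4, c_k = 0 for k >= 1.
Equations for k = 0 and k = 1 (AR order 1):
  gamma(0) = phi_1 gamma(1) + c_0
  gamma(1) = phi_1 gamma(0) + c_1
Substituting the second into the first: gamma(0) (1 - phi_1^2) = c_0 + phi_1 c_1, so
  gamma(0) = c_0 / (1 - phi_1^2) = 4 / (1 - (-0.78)^2) = 4 / 0.3916 = 10.214505.
  gamma(1) = phi_1 gamma(0) = (-0.78)(10.214505) = -7.967314.
Therefore gamma(1) = -7.9673 (to 4 decimal places).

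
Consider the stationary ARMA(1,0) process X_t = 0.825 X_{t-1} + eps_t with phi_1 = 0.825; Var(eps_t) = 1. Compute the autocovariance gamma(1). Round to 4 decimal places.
\gamma(1) = 2.5832

Multiply the model equation by X_{t-k} and take expectations. With theta_0 = psi_0 = 1 and psi_j the MA(infinity) weights, this gives
  gamma(k) - sum_i phi_i gamma(k-i) = c_k,
  c_k = sigma^2 * sum_{j=k..q} theta_j psi_{j-k}   (c_k = 0 for k > q),
using gamma(-m) = gamma(m).
Pure AR (q = 0): c_0 = sigma^2 = 1, c_k = 0 for k >= 1.
Equations for k = 0 and k = 1 (AR order 1):
  gamma(0) = phi_1 gamma(1) + c_0
  gamma(1) = phi_1 gamma(0) + c_1
Substituting the second into the first: gamma(0) (1 - phi_1^2) = c_0 + phi_1 c_1, so
  gamma(0) = c_0 / (1 - phi_1^2) = 1 / (1 - (0.825)^2) = 1 / 0.319375 = 3.131115.
  gamma(1) = phi_1 gamma(0) = (0.825)(3.131115) = 2.58317.
Therefore gamma(1) = 2.5832 (to 4 decimal places).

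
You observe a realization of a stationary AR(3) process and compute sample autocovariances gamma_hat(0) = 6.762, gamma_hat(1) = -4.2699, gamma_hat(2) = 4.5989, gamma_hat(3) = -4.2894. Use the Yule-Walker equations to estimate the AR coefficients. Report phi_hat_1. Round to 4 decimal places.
\hat\phi_{1} = -0.2260

The Yule-Walker equations for an AR(p) process read, in matrix form,
  Gamma_p phi = r_p,   with   (Gamma_p)_{ij} = gamma(|i - j|),
                       (r_p)_i = gamma(i),   i,j = 1..p.
Substitute the sample gammas (Toeplitz matrix and right-hand side of size 3):
  Gamma_p = [[6.762, -4.2699, 4.5989], [-4.2699, 6.762, -4.2699], [4.5989, -4.2699, 6.762]]
  r_p     = [-4.2699, 4.5989, -4.2894]
Written out (R1..R3):
  (R1) 6.762 phi_1 - 4.2699 phi_2 + 4.5989 phi_3 = -4.2699
  (R2) -4.2699 phi_1 + 6.762 phi_2 - 4.2699 phi_3 = 4.5989
  (R3) 4.5989 phi_1 - 4.2699 phi_2 + 6.762 phi_3 = -4.2894
Gaussian elimination:
  R2 <- R2 - (-4.2699/6.762) R1 = R2 - (-0.631455) R1:  4.065749 phi_2 - 1.365901 phi_3 = 1.902649
  R3 <- R3 - (4.5989/6.762) R1 = R3 - (0.680109) R1:  -1.365901 phi_2 + 3.634245 phi_3 = -1.385401
  R3 <- R3 - (-1.365901/4.065749) R2 = R3 - (-0.335953) R2:  3.175366 phi_3 = -0.7462
Back-substitution:
  phi_hat_3 = -0.7462 / 3.175366 = -0.234996
  phi_hat_2 = (1.902649 - (-1.365901)(-0.234996)) / 4.065749 = 0.389022
  phi_hat_1 = (-4.2699 - (-4.2699)(0.389022) - (4.5989)(-0.234996)) / 6.762 = -0.225982
So phi_hat = [-0.2260, 0.3890, -0.2350].
Therefore phi_hat_1 = -0.2260.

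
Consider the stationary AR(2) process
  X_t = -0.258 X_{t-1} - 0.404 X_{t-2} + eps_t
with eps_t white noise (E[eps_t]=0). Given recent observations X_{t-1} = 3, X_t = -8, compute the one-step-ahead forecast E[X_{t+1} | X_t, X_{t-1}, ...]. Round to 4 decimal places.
E[X_{t+1} \mid \mathcal F_t] = 0.8520

For an AR(p) model X_t = c + sum_i phi_i X_{t-i} + eps_t, the
one-step-ahead conditional mean is
  E[X_{t+1} | X_t, ...] = c + sum_i phi_i X_{t+1-i}.
Substitute known values:
  E[X_{t+1} | ...] = (-0.258) * (-8) + (-0.404) * (3)
                   = 0.8520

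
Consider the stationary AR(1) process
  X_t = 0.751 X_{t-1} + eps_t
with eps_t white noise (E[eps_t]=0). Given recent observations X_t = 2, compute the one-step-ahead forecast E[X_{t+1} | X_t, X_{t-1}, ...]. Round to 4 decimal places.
E[X_{t+1} \mid \mathcal F_t] = 1.5020

For an AR(p) model X_t = c + sum_i phi_i X_{t-i} + eps_t, the
one-step-ahead conditional mean is
  E[X_{t+1} | X_t, ...] = c + sum_i phi_i X_{t+1-i}.
Substitute known values:
  E[X_{t+1} | ...] = (0.751) * (2)
                   = 1.5020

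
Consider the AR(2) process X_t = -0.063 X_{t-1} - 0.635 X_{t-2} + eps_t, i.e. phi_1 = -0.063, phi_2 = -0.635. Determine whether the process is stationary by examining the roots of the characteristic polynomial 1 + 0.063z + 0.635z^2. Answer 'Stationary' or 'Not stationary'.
\text{Stationary}

The AR(p) characteristic polynomial is P(z) = 1 + 0.063z + 0.635z^2.
Stationarity requires all roots to lie outside the unit circle, i.e. |z| > 1 for every root.
Set 1 + (0.063) z + (0.635) z^2 = 0, i.e. a z^2 + b z + c = 0 with a = 0.635, b = 0.063, c = 1.
Discriminant D = b^2 - 4ac = (0.063)^2 - 4*(0.635)*1 = 0.003969 - (2.54) = -2.536031.
D < 0, so the roots are the complex-conjugate pair z = (-b +/- i sqrt(-D)) / (2a) = -0.0496 +/- 1.2539i.
For a conjugate pair |z|^2 = z * conj(z) = (product of roots) = c/a = 1/(0.635) = 1.574803, so |z| = sqrt(1.574803) = 1.2549 for both roots.
Moduli of all roots: 1.2549, 1.2549.
All moduli strictly greater than 1? Yes.
Verdict: Stationary.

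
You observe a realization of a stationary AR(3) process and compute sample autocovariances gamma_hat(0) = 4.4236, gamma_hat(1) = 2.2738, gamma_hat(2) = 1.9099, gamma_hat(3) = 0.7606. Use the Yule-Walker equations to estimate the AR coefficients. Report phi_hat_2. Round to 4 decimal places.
\hat\phi_{2} = 0.2940

The Yule-Walker equations for an AR(p) process read, in matrix form,
  Gamma_p phi = r_p,   with   (Gamma_p)_{ij} = gamma(|i - j|),
                       (r_p)_i = gamma(i),   i,j = 1..p.
Substitute the sample gammas (Toeplitz matrix and right-hand side of size 3):
  Gamma_p = [[4.4236, 2.2738, 1.9099], [2.2738, 4.4236, 2.2738], [1.9099, 2.2738, 4.4236]]
  r_p     = [2.2738, 1.9099, 0.7606]
Written out (R1..R3):
  (R1) 4.4236 phi_1 + 2.2738 phi_2 + 1.9099 phi_3 = 2.2738
  (R2) 2.2738 phi_1 + 4.4236 phi_2 + 2.2738 phi_3 = 1.9099
  (R3) 1.9099 phi_1 + 2.2738 phi_2 + 4.4236 phi_3 = 0.7606
Gaussian elimination:
  R2 <- R2 - (2.2738/4.4236) R1 = R2 - (0.514016) R1:  3.254831 phi_2 + 1.292081 phi_3 = 0.741131
  R3 <- R3 - (1.9099/4.4236) R1 = R3 - (0.431752) R1:  1.292081 phi_2 + 3.598996 phi_3 = -0.221119
  R3 <- R3 - (1.292081/3.254831) R2 = R3 - (0.396973) R2:  3.086074 phi_3 = -0.515328
Back-substitution:
  phi_hat_3 = -0.515328 / 3.086074 = -0.166985
  phi_hat_2 = (0.741131 - (1.292081)(-0.166985)) / 3.254831 = 0.29399
  phi_hat_1 = (2.2738 - (2.2738)(0.29399) - (1.9099)(-0.166985)) / 4.4236 = 0.434996
So phi_hat = [0.4350, 0.2940, -0.1670].
Therefore phi_hat_2 = 0.2940.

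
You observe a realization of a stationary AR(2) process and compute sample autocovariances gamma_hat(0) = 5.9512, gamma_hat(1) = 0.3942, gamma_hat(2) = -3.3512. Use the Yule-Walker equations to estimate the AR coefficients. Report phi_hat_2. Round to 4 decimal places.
\hat\phi_{2} = -0.5700

The Yule-Walker equations for an AR(p) process read, in matrix form,
  Gamma_p phi = r_p,   with   (Gamma_p)_{ij} = gamma(|i - j|),
                       (r_p)_i = gamma(i),   i,j = 1..p.
Substitute the sample gammas (Toeplitz matrix and right-hand side of size 2):
  Gamma_p = [[5.9512, 0.3942], [0.3942, 5.9512]]
  r_p     = [0.3942, -3.3512]
Written out:
  5.9512 phi_1 + 0.3942 phi_2 = 0.3942
  0.3942 phi_1 + 5.9512 phi_2 = -3.3512
Solve by Cramer's rule:
  det = gamma(0)^2 - gamma(1)^2 = (5.9512)^2 - (0.3942)^2 = 35.41678144 - 0.15539364 = 35.2613878
  phi_hat_1 = [gamma(1) gamma(0) - gamma(1) gamma(2)] / det = [(0.3942)(5.9512) - (0.3942)(-3.3512)] / 35.2613878 = 3.66700608 / 35.2613878 = 0.104
  phi_hat_2 = [gamma(0) gamma(2) - gamma(1)^2] / det = [(5.9512)(-3.3512) - (0.3942)^2] / 35.2613878 = -20.09905508 / 35.2613878 = -0.57
So phi_hat = [0.1040, -0.5700].
Therefore phi_hat_2 = -0.5700.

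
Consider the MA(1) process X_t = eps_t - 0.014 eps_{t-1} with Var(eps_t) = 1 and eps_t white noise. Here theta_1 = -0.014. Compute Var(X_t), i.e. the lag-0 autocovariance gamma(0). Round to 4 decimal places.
\gamma(0) = 1.0002

For an MA(q) process X_t = eps_t + sum_i theta_i eps_{t-i} with
Var(eps_t) = sigma^2, the variance is
  gamma(0) = sigma^2 * (1 + sum_i theta_i^2).
  sum_i theta_i^2 = (-0.014)^2 = 0.000196.
  gamma(0) = 1 * (1 + 0.000196) = 1 * 1.000196 = 1.000196, which rounds to 1.0002.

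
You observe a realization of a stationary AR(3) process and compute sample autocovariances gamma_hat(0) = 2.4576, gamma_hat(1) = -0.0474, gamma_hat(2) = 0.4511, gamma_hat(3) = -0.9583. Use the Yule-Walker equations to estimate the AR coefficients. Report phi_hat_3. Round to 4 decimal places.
\hat\phi_{3} = -0.3970

The Yule-Walker equations for an AR(p) process read, in matrix form,
  Gamma_p phi = r_p,   with   (Gamma_p)_{ij} = gamma(|i - j|),
                       (r_p)_i = gamma(i),   i,j = 1..p.
Substitute the sample gammas (Toeplitz matrix and right-hand side of size 3):
  Gamma_p = [[2.4576, -0.0474, 0.4511], [-0.0474, 2.4576, -0.0474], [0.4511, -0.0474, 2.4576]]
  r_p     = [-0.0474, 0.4511, -0.9583]
Written out (R1..R3):
  (R1) 2.4576 phi_1 - 0.0474 phi_2 + 0.4511 phi_3 = -0.0474
  (R2) -0.0474 phi_1 + 2.4576 phi_2 - 0.0474 phi_3 = 0.4511
  (R3) 0.4511 phi_1 - 0.0474 phi_2 + 2.4576 phi_3 = -0.9583
Gaussian elimination:
  R2 <- R2 - (-0.0474/2.4576) R1 = R2 - (-0.019287) R1:  2.456686 phi_2 - 0.0387 phi_3 = 0.450186
  R3 <- R3 - (0.4511/2.4576) R1 = R3 - (0.183553) R1:  -0.0387 phi_2 + 2.374799 phi_3 = -0.9496
  R3 <- R3 - (-0.0387/2.456686) R2 = R3 - (-0.015753) R2:  2.37419 phi_3 = -0.942508
Back-substitution:
  phi_hat_3 = -0.942508 / 2.37419 = -0.396981
  phi_hat_2 = (0.450186 - (-0.0387)(-0.396981)) / 2.456686 = 0.176996
  phi_hat_1 = (-0.0474 - (-0.0474)(0.176996) - (0.4511)(-0.396981)) / 2.4576 = 0.056994
So phi_hat = [0.0570, 0.1770, -0.3970].
Therefore phi_hat_3 = -0.3970.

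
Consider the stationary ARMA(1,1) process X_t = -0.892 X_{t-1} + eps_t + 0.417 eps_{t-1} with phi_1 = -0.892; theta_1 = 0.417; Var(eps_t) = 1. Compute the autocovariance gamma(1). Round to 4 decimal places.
\gamma(1) = -1.4599

Multiply the model equation by X_{t-k} and take expectations. With theta_0 = psi_0 = 1 and psi_j the MA(infinity) weights, this gives
  gamma(k) - sum_i phi_i gamma(k-i) = c_k,
  c_k = sigma^2 * sum_{j=k..q} theta_j psi_{j-k}   (c_k = 0 for k > q),
using gamma(-m) = gamma(m).
psi-weights needed (psi_j = theta_j + sum_i phi_i psi_{j-i}):
  psi_1 = theta_1 + phi_1 = 0.417 + (-0.892) = -0.475
Right-hand sides:
  c_0 = sigma^2 (1 + theta_1 psi_1) = 1 * (1 + (0.417)(-0.475)) = 1 * 0.801925 = 0.801925
  c_1 = sigma^2 theta_1 = 1 * (0.417) = 0.417
  c_2 = 0
Equations for k = 0 and k = 1 (AR order 1):
  gamma(0) = phi_1 gamma(1) + c_0
  gamma(1) = phi_1 gamma(0) + c_1
Substituting the second into the first: gamma(0) (1 - phi_1^2) = c_0 + phi_1 c_1, so
  gamma(0) = (c_0 + phi_1 c_1) / (1 - phi_1^2) = (0.801925 + (-0.892)(0.417)) / (1 - (-0.892)^2) = 0.429961 / 0.204336 = 2.104186.
  gamma(1) = phi_1 gamma(0) + c_1 = (-0.892)(2.104186) + (0.417) = -1.459934.
Therefore gamma(1) = -1.4599 (to 4 decimal places).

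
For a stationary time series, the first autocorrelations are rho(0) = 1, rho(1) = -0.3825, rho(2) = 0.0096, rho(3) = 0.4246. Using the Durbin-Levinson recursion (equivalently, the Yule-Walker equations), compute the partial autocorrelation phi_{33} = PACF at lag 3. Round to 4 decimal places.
\phi_{33} = 0.4419

The PACF at lag k is phi_{kk}, the last component of the solution
to the Yule-Walker system G_k phi = r_k where
  (G_k)_{ij} = rho(|i - j|), (r_k)_i = rho(i), i,j = 1..k.
Equivalently, Durbin-Levinson gives phi_{kk} iteratively:
  phi_{11} = rho(1)
  phi_{kk} = [rho(k) - sum_{j=1..k-1} phi_{k-1,j} rho(k-j)]
            / [1 - sum_{j=1..k-1} phi_{k-1,j} rho(j)],
  phi_{k,j} = phi_{k-1,j} - phi_{kk} phi_{k-1,k-j},  j = 1..k-1.
Step k = 1:
  phi_11 = rho(1) = -0.3825.
Step k = 2:
  phi_22 = [rho(2) - phi_11 rho(1)] / [1 - phi_11 rho(1)] = [0.0096 - (-0.3825)(-0.3825)] / [1 - (-0.3825)(-0.3825)]
         = -0.13670625 / 0.85369375 = -0.160135.
  Update: phi_21 = phi_11 - phi_22 phi_11 = -0.3825 - (-0.160135)(-0.3825) = -0.443752.
Step k = 3:
  phi_33 = [rho(3) - phi_21 rho(2) - phi_22 rho(1)] / [1 - phi_21 rho(1) - phi_22 rho(2)]
    numerator   = 0.4246 - (-0.443752)(0.0096) - (-0.160135)(-0.3825) = 0.36760838
    denominator = 1 - (-0.443752)(-0.3825) - (-0.160135)(0.0096) = 0.83180229
  phi_33 = 0.36760838 / 0.83180229 = 0.4419.
Therefore phi_{33} = 0.4419.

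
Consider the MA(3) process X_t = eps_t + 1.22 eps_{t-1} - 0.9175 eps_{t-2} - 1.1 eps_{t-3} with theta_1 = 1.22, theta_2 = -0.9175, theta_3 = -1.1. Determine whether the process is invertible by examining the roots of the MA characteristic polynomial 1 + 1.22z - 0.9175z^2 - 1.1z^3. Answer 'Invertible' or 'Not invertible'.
\text{Not invertible}

The MA(q) characteristic polynomial is P(z) = 1 + 1.22z - 0.9175z^2 - 1.1z^3.
Invertibility requires all roots to lie outside the unit circle, i.e. |z| > 1 for every root.
Degree 3: look for a simple real root z0 first, then factor out (1 - z/z0) and solve the remaining quadratic.
Testing z0 = -0.8: P(-0.8) = 1 + (1.22)(-0.8) + (-0.9175)(-0.8)^2 + (-1.1)(-0.8)^3
  = 1 + (-0.976) + (-0.5872) + (0.5632) = 0.  So z_0 = -0.8 is a root, |z_0| = 0.8.
Divide out the factor (1 + 1.25 z) = (1 - z/z0) (since 1/z0 = -1.25):
  P(z) = (1 + 1.25 z)(1 + (-0.03) z + (-0.88) z^2)
  [check: z-coef -0.03 - (-1.25) = 1.22; z^2-coef -0.88 - (-1.25)(-0.03) = -0.9175; z^3-coef -(-1.25)(-0.88) = -1.1.]
Remaining roots from the quadratic factor 1 + (-0.03) z + (-0.88) z^2:
  Set 1 + (-0.03) z + (-0.88) z^2 = 0, i.e. a z^2 + b z + c = 0 with a = -0.88, b = -0.03, c = 1.
  Discriminant D = b^2 - 4ac = (-0.03)^2 - 4*(-0.88)*1 = 0.0009 - (-3.52) = 3.5209.
  D >= 0, so the roots are real: z = (-b +/- sqrt(D)) / (2a) = (0.03 +/- 1.876406) / (-1.76).
    z_1 = (0.03 + 1.876406) / (-1.76) = -1.0832,   |z_1| = 1.0832.
    z_2 = (0.03 - 1.876406) / (-1.76) = 1.0491,   |z_2| = 1.0491.
Moduli of all roots: 0.8000, 1.0832, 1.0491.
All moduli strictly greater than 1? No.
Verdict: Not invertible.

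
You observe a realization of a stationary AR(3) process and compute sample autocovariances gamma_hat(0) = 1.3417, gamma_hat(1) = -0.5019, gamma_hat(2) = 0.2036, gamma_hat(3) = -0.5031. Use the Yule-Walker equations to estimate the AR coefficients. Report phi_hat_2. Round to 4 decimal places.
\hat\phi_{2} = -0.1209

The Yule-Walker equations for an AR(p) process read, in matrix form,
  Gamma_p phi = r_p,   with   (Gamma_p)_{ij} = gamma(|i - j|),
                       (r_p)_i = gamma(i),   i,j = 1..p.
Substitute the sample gammas (Toeplitz matrix and right-hand side of size 3):
  Gamma_p = [[1.3417, -0.5019, 0.2036], [-0.5019, 1.3417, -0.5019], [0.2036, -0.5019, 1.3417]]
  r_p     = [-0.5019, 0.2036, -0.5031]
Written out (R1..R3):
  (R1) 1.3417 phi_1 - 0.5019 phi_2 + 0.2036 phi_3 = -0.5019
  (R2) -0.5019 phi_1 + 1.3417 phi_2 - 0.5019 phi_3 = 0.2036
  (R3) 0.2036 phi_1 - 0.5019 phi_2 + 1.3417 phi_3 = -0.5031
Gaussian elimination:
  R2 <- R2 - (-0.5019/1.3417) R1 = R2 - (-0.374078) R1:  1.15395 phi_2 - 0.425738 phi_3 = 0.01585
  R3 <- R3 - (0.2036/1.3417) R1 = R3 - (0.151748) R1:  -0.425738 phi_2 + 1.310804 phi_3 = -0.426938
  R3 <- R3 - (-0.425738/1.15395) R2 = R3 - (-0.368939) R2:  1.153733 phi_3 = -0.42109
Back-substitution:
  phi_hat_3 = -0.42109 / 1.153733 = -0.364981
  phi_hat_2 = (0.01585 - (-0.425738)(-0.364981)) / 1.15395 = -0.12092
  phi_hat_1 = (-0.5019 - (-0.5019)(-0.12092) - (0.2036)(-0.364981)) / 1.3417 = -0.363926
So phi_hat = [-0.3639, -0.1209, -0.3650].
Therefore phi_hat_2 = -0.1209.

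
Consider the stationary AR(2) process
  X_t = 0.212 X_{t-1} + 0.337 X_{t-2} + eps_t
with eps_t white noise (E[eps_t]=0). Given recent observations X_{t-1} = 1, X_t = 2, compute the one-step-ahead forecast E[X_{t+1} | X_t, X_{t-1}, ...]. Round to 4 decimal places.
E[X_{t+1} \mid \mathcal F_t] = 0.7610

For an AR(p) model X_t = c + sum_i phi_i X_{t-i} + eps_t, the
one-step-ahead conditional mean is
  E[X_{t+1} | X_t, ...] = c + sum_i phi_i X_{t+1-i}.
Substitute known values:
  E[X_{t+1} | ...] = (0.212) * (2) + (0.337) * (1)
                   = 0.7610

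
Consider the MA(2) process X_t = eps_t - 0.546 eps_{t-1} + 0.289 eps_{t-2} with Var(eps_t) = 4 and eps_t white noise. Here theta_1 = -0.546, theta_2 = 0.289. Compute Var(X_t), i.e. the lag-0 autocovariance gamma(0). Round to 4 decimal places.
\gamma(0) = 5.5265

For an MA(q) process X_t = eps_t + sum_i theta_i eps_{t-i} with
Var(eps_t) = sigma^2, the variance is
  gamma(0) = sigma^2 * (1 + sum_i theta_i^2).
  sum_i theta_i^2 = (-0.546)^2 + (0.289)^2 = 0.298116 + 0.083521 = 0.381637.
  gamma(0) = 4 * (1 + 0.381637) = 4 * 1.381637 = 5.526548, which rounds to 5.5265.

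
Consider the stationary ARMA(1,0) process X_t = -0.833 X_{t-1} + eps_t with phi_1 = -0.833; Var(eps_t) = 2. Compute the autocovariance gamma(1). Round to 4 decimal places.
\gamma(1) = -5.4425

Multiply the model equation by X_{t-k} and take expectations. With theta_0 = psi_0 = 1 and psi_j the MA(infinity) weights, this gives
  gamma(k) - sum_i phi_i gamma(k-i) = c_k,
  c_k = sigma^2 * sum_{j=k..q} theta_j psi_{j-k}   (c_k = 0 for k > q),
using gamma(-m) = gamma(m).
Pure AR (q = 0): c_0 = sigma^2 = 2, c_k = 0 for k >= 1.
Equations for k = 0 and k = 1 (AR order 1):
  gamma(0) = phi_1 gamma(1) + c_0
  gamma(1) = phi_1 gamma(0) + c_1
Substituting the second into the first: gamma(0) (1 - phi_1^2) = c_0 + phi_1 c_1, so
  gamma(0) = c_0 / (1 - phi_1^2) = 2 / (1 - (-0.833)^2) = 2 / 0.306111 = 6.533578.
  gamma(1) = phi_1 gamma(0) = (-0.833)(6.533578) = -5.44247.
Therefore gamma(1) = -5.4425 (to 4 decimal places).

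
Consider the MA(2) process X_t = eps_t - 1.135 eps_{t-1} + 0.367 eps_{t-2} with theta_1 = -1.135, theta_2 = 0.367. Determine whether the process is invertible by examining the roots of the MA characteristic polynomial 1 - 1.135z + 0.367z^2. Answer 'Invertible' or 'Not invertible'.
\text{Invertible}

The MA(q) characteristic polynomial is P(z) = 1 - 1.135z + 0.367z^2.
Invertibility requires all roots to lie outside the unit circle, i.e. |z| > 1 for every root.
Set 1 + (-1.135) z + (0.367) z^2 = 0, i.e. a z^2 + b z + c = 0 with a = 0.367, b = -1.135, c = 1.
Discriminant D = b^2 - 4ac = (-1.135)^2 - 4*(0.367)*1 = 1.288225 - (1.468) = -0.179775.
D < 0, so the roots are the complex-conjugate pair z = (-b +/- i sqrt(-D)) / (2a) = 1.5463 +/- 0.5777i.
For a conjugate pair |z|^2 = z * conj(z) = (product of roots) = c/a = 1/(0.367) = 2.724796, so |z| = sqrt(2.724796) = 1.6507 for both roots.
Moduli of all roots: 1.6507, 1.6507.
All moduli strictly greater than 1? Yes.
Verdict: Invertible.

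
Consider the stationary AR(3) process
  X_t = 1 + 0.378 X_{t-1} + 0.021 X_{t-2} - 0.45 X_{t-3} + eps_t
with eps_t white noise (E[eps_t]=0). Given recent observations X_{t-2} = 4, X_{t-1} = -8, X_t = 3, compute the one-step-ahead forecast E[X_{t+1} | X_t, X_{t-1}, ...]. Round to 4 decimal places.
E[X_{t+1} \mid \mathcal F_t] = 0.1660

For an AR(p) model X_t = c + sum_i phi_i X_{t-i} + eps_t, the
one-step-ahead conditional mean is
  E[X_{t+1} | X_t, ...] = c + sum_i phi_i X_{t+1-i}.
Substitute known values:
  E[X_{t+1} | ...] = 1 + (0.378) * (3) + (0.021) * (-8) + (-0.45) * (4)
                   = 0.1660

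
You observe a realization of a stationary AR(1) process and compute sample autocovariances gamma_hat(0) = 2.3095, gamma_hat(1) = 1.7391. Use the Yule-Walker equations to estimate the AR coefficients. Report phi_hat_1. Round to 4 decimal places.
\hat\phi_{1} = 0.7530

The Yule-Walker equations for an AR(p) process read, in matrix form,
  Gamma_p phi = r_p,   with   (Gamma_p)_{ij} = gamma(|i - j|),
                       (r_p)_i = gamma(i),   i,j = 1..p.
Substitute the sample gammas (Toeplitz matrix and right-hand side of size 1):
  Gamma_p = [[2.3095]]
  r_p     = [1.7391]
With p = 1 this is the single equation gamma(0) phi_1 = gamma(1):
  phi_hat_1 = gamma(1) / gamma(0) = 1.7391 / 2.3095 = 0.7530.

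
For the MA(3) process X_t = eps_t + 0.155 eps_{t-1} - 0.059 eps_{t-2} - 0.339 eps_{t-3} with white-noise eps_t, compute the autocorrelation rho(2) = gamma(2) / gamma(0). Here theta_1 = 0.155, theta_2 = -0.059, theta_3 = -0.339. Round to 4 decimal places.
\rho(2) = -0.0976

For an MA(q) process with theta_0 = 1, the autocovariance is
  gamma(k) = sigma^2 * sum_{i=0..q-k} theta_i * theta_{i+k},
and rho(k) = gamma(k) / gamma(0). Sigma^2 cancels.
  numerator   = (1)*(-0.059) + (0.155)*(-0.339) = -0.111545.
  denominator = (1)^2 + (0.155)^2 + (-0.059)^2 + (-0.339)^2 = 1.142427.
  rho(2) = -0.111545 / 1.142427 = -0.0976.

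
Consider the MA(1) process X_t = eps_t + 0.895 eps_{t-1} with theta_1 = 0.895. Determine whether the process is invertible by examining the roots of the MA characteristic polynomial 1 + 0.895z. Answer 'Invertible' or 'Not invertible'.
\text{Invertible}

The MA(q) characteristic polynomial is P(z) = 1 + 0.895z.
Invertibility requires all roots to lie outside the unit circle, i.e. |z| > 1 for every root.
This is linear in z: 1 + (0.895) z = 0  =>  z = -1/(0.895) = -1.117318,  |z| = 1.117318.
Moduli of all roots: 1.1173.
All moduli strictly greater than 1? Yes.
Verdict: Invertible.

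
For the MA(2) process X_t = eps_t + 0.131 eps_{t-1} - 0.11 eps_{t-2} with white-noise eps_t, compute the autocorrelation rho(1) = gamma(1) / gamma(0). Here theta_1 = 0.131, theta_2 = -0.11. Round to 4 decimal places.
\rho(1) = 0.1133

For an MA(q) process with theta_0 = 1, the autocovariance is
  gamma(k) = sigma^2 * sum_{i=0..q-k} theta_i * theta_{i+k},
and rho(k) = gamma(k) / gamma(0). Sigma^2 cancels.
  numerator   = (1)*(0.131) + (0.131)*(-0.11) = 0.11659.
  denominator = (1)^2 + (0.131)^2 + (-0.11)^2 = 1.029261.
  rho(1) = 0.11659 / 1.029261 = 0.1133.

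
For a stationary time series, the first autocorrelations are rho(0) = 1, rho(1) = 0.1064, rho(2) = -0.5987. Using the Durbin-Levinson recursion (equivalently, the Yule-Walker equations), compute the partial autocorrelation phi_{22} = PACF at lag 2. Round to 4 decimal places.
\phi_{22} = -0.6170

The PACF at lag k is phi_{kk}, the last component of the solution
to the Yule-Walker system G_k phi = r_k where
  (G_k)_{ij} = rho(|i - j|), (r_k)_i = rho(i), i,j = 1..k.
Equivalently, Durbin-Levinson gives phi_{kk} iteratively:
  phi_{11} = rho(1)
  phi_{kk} = [rho(k) - sum_{j=1..k-1} phi_{k-1,j} rho(k-j)]
            / [1 - sum_{j=1..k-1} phi_{k-1,j} rho(j)],
  phi_{k,j} = phi_{k-1,j} - phi_{kk} phi_{k-1,k-j},  j = 1..k-1.
Step k = 1:
  phi_11 = rho(1) = 0.1064.
Step k = 2:
  phi_22 = [rho(2) - phi_11 rho(1)] / [1 - phi_11 rho(1)] = [-0.5987 - (0.1064)(0.1064)] / [1 - (0.1064)(0.1064)]
         = -0.61002096 / 0.98867904 = -0.617.
Therefore phi_{22} = -0.6170.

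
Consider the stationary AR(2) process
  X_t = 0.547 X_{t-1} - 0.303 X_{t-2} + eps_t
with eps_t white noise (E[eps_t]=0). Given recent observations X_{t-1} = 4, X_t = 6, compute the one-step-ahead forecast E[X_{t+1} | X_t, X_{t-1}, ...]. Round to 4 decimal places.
E[X_{t+1} \mid \mathcal F_t] = 2.0700

For an AR(p) model X_t = c + sum_i phi_i X_{t-i} + eps_t, the
one-step-ahead conditional mean is
  E[X_{t+1} | X_t, ...] = c + sum_i phi_i X_{t+1-i}.
Substitute known values:
  E[X_{t+1} | ...] = (0.547) * (6) + (-0.303) * (4)
                   = 2.0700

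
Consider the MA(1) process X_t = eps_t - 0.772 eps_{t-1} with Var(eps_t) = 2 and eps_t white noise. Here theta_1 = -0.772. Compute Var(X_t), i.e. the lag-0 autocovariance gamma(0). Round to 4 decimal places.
\gamma(0) = 3.1920

For an MA(q) process X_t = eps_t + sum_i theta_i eps_{t-i} with
Var(eps_t) = sigma^2, the variance is
  gamma(0) = sigma^2 * (1 + sum_i theta_i^2).
  sum_i theta_i^2 = (-0.772)^2 = 0.595984.
  gamma(0) = 2 * (1 + 0.595984) = 2 * 1.595984 = 3.191968, which rounds to 3.1920.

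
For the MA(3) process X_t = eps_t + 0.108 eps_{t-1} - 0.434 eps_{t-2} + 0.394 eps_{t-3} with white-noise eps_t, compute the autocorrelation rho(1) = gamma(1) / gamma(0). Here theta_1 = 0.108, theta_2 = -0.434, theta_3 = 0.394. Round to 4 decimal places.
\rho(1) = -0.0811

For an MA(q) process with theta_0 = 1, the autocovariance is
  gamma(k) = sigma^2 * sum_{i=0..q-k} theta_i * theta_{i+k},
and rho(k) = gamma(k) / gamma(0). Sigma^2 cancels.
  numerator   = (1)*(0.108) + (0.108)*(-0.434) + (-0.434)*(0.394) = -0.109868.
  denominator = (1)^2 + (0.108)^2 + (-0.434)^2 + (0.394)^2 = 1.355256.
  rho(1) = -0.109868 / 1.355256 = -0.0811.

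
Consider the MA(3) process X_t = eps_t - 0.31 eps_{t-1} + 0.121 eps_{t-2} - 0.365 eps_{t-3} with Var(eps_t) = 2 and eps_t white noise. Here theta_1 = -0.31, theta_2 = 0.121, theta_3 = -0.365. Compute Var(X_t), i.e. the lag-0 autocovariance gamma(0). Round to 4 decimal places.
\gamma(0) = 2.4879

For an MA(q) process X_t = eps_t + sum_i theta_i eps_{t-i} with
Var(eps_t) = sigma^2, the variance is
  gamma(0) = sigma^2 * (1 + sum_i theta_i^2).
  sum_i theta_i^2 = (-0.31)^2 + (0.121)^2 + (-0.365)^2 = 0.0961 + 0.014641 + 0.133225 = 0.243966.
  gamma(0) = 2 * (1 + 0.243966) = 2 * 1.243966 = 2.487932, which rounds to 2.4879.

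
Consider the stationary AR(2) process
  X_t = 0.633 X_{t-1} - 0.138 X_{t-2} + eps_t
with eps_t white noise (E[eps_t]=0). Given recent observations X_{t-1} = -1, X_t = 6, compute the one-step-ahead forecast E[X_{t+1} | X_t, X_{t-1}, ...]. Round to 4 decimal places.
E[X_{t+1} \mid \mathcal F_t] = 3.9360

For an AR(p) model X_t = c + sum_i phi_i X_{t-i} + eps_t, the
one-step-ahead conditional mean is
  E[X_{t+1} | X_t, ...] = c + sum_i phi_i X_{t+1-i}.
Substitute known values:
  E[X_{t+1} | ...] = (0.633) * (6) + (-0.138) * (-1)
                   = 3.9360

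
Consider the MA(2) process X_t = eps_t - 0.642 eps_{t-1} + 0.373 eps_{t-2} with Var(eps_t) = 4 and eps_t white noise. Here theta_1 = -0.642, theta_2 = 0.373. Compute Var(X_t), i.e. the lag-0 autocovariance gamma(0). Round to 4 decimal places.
\gamma(0) = 6.2052

For an MA(q) process X_t = eps_t + sum_i theta_i eps_{t-i} with
Var(eps_t) = sigma^2, the variance is
  gamma(0) = sigma^2 * (1 + sum_i theta_i^2).
  sum_i theta_i^2 = (-0.642)^2 + (0.373)^2 = 0.412164 + 0.139129 = 0.551293.
  gamma(0) = 4 * (1 + 0.551293) = 4 * 1.551293 = 6.205172, which rounds to 6.2052.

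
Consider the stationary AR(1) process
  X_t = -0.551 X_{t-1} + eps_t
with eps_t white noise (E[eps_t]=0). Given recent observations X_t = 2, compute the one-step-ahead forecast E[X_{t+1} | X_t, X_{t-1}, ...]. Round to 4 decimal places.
E[X_{t+1} \mid \mathcal F_t] = -1.1020

For an AR(p) model X_t = c + sum_i phi_i X_{t-i} + eps_t, the
one-step-ahead conditional mean is
  E[X_{t+1} | X_t, ...] = c + sum_i phi_i X_{t+1-i}.
Substitute known values:
  E[X_{t+1} | ...] = (-0.551) * (2)
                   = -1.1020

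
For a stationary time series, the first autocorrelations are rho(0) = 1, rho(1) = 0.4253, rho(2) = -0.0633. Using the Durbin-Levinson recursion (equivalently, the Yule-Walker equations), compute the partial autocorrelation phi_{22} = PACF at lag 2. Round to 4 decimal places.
\phi_{22} = -0.2981

The PACF at lag k is phi_{kk}, the last component of the solution
to the Yule-Walker system G_k phi = r_k where
  (G_k)_{ij} = rho(|i - j|), (r_k)_i = rho(i), i,j = 1..k.
Equivalently, Durbin-Levinson gives phi_{kk} iteratively:
  phi_{11} = rho(1)
  phi_{kk} = [rho(k) - sum_{j=1..k-1} phi_{k-1,j} rho(k-j)]
            / [1 - sum_{j=1..k-1} phi_{k-1,j} rho(j)],
  phi_{k,j} = phi_{k-1,j} - phi_{kk} phi_{k-1,k-j},  j = 1..k-1.
Step k = 1:
  phi_11 = rho(1) = 0.4253.
Step k = 2:
  phi_22 = [rho(2) - phi_11 rho(1)] / [1 - phi_11 rho(1)] = [-0.0633 - (0.4253)(0.4253)] / [1 - (0.4253)(0.4253)]
         = -0.24418009 / 0.81911991 = -0.2981.
Therefore phi_{22} = -0.2981.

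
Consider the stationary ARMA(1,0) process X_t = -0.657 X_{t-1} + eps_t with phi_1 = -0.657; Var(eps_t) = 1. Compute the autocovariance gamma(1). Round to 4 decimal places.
\gamma(1) = -1.1560

Multiply the model equation by X_{t-k} and take expectations. With theta_0 = psi_0 = 1 and psi_j the MA(infinity) weights, this gives
  gamma(k) - sum_i phi_i gamma(k-i) = c_k,
  c_k = sigma^2 * sum_{j=k..q} theta_j psi_{j-k}   (c_k = 0 for k > q),
using gamma(-m) = gamma(m).
Pure AR (q = 0): c_0 = sigma^2 = 1, c_k = 0 for k >= 1.
Equations for k = 0 and k = 1 (AR order 1):
  gamma(0) = phi_1 gamma(1) + c_0
  gamma(1) = phi_1 gamma(0) + c_1
Substituting the second into the first: gamma(0) (1 - phi_1^2) = c_0 + phi_1 c_1, so
  gamma(0) = c_0 / (1 - phi_1^2) = 1 / (1 - (-0.657)^2) = 1 / 0.568351 = 1.759476.
  gamma(1) = phi_1 gamma(0) = (-0.657)(1.759476) = -1.155976.
Therefore gamma(1) = -1.1560 (to 4 decimal places).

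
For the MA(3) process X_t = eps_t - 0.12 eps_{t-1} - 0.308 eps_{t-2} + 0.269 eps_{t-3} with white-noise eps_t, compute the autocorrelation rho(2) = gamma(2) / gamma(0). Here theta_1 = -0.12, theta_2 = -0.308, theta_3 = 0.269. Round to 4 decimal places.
\rho(2) = -0.2880

For an MA(q) process with theta_0 = 1, the autocovariance is
  gamma(k) = sigma^2 * sum_{i=0..q-k} theta_i * theta_{i+k},
and rho(k) = gamma(k) / gamma(0). Sigma^2 cancels.
  numerator   = (1)*(-0.308) + (-0.12)*(0.269) = -0.34028.
  denominator = (1)^2 + (-0.12)^2 + (-0.308)^2 + (0.269)^2 = 1.181625.
  rho(2) = -0.34028 / 1.181625 = -0.2880.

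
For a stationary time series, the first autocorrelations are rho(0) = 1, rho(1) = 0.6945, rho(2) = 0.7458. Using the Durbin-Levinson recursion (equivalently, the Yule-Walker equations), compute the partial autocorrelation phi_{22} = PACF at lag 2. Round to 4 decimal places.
\phi_{22} = 0.5090

The PACF at lag k is phi_{kk}, the last component of the solution
to the Yule-Walker system G_k phi = r_k where
  (G_k)_{ij} = rho(|i - j|), (r_k)_i = rho(i), i,j = 1..k.
Equivalently, Durbin-Levinson gives phi_{kk} iteratively:
  phi_{11} = rho(1)
  phi_{kk} = [rho(k) - sum_{j=1..k-1} phi_{k-1,j} rho(k-j)]
            / [1 - sum_{j=1..k-1} phi_{k-1,j} rho(j)],
  phi_{k,j} = phi_{k-1,j} - phi_{kk} phi_{k-1,k-j},  j = 1..k-1.
Step k = 1:
  phi_11 = rho(1) = 0.6945.
Step k = 2:
  phi_22 = [rho(2) - phi_11 rho(1)] / [1 - phi_11 rho(1)] = [0.7458 - (0.6945)(0.6945)] / [1 - (0.6945)(0.6945)]
         = 0.26346975 / 0.51766975 = 0.509.
Therefore phi_{22} = 0.5090.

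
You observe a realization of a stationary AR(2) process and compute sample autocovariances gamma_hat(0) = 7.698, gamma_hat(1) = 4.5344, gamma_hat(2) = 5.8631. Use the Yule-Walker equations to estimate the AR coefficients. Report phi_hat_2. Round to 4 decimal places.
\hat\phi_{2} = 0.6350

The Yule-Walker equations for an AR(p) process read, in matrix form,
  Gamma_p phi = r_p,   with   (Gamma_p)_{ij} = gamma(|i - j|),
                       (r_p)_i = gamma(i),   i,j = 1..p.
Substitute the sample gammas (Toeplitz matrix and right-hand side of size 2):
  Gamma_p = [[7.698, 4.5344], [4.5344, 7.698]]
  r_p     = [4.5344, 5.8631]
Written out:
  7.698 phi_1 + 4.5344 phi_2 = 4.5344
  4.5344 phi_1 + 7.698 phi_2 = 5.8631
Solve by Cramer's rule:
  det = gamma(0)^2 - gamma(1)^2 = (7.698)^2 - (4.5344)^2 = 59.259204 - 20.56078336 = 38.69842064
  phi_hat_1 = [gamma(1) gamma(0) - gamma(1) gamma(2)] / det = [(4.5344)(7.698) - (4.5344)(5.8631)] / 38.69842064 = 8.32017056 / 38.69842064 = 0.215
  phi_hat_2 = [gamma(0) gamma(2) - gamma(1)^2] / det = [(7.698)(5.8631) - (4.5344)^2] / 38.69842064 = 24.57336044 / 38.69842064 = 0.635
So phi_hat = [0.2150, 0.6350].
Therefore phi_hat_2 = 0.6350.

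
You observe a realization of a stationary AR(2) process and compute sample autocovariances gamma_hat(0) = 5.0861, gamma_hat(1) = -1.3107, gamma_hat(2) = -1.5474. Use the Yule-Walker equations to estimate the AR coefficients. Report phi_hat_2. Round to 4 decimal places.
\hat\phi_{2} = -0.3970

The Yule-Walker equations for an AR(p) process read, in matrix form,
  Gamma_p phi = r_p,   with   (Gamma_p)_{ij} = gamma(|i - j|),
                       (r_p)_i = gamma(i),   i,j = 1..p.
Substitute the sample gammas (Toeplitz matrix and right-hand side of size 2):
  Gamma_p = [[5.0861, -1.3107], [-1.3107, 5.0861]]
  r_p     = [-1.3107, -1.5474]
Written out:
  5.0861 phi_1 - 1.3107 phi_2 = -1.3107
  -1.3107 phi_1 + 5.0861 phi_2 = -1.5474
Solve by Cramer's rule:
  det = gamma(0)^2 - gamma(1)^2 = (5.0861)^2 - (-1.3107)^2 = 25.86841321 - 1.71793449 = 24.15047872
  phi_hat_1 = [gamma(1) gamma(0) - gamma(1) gamma(2)] / det = [(-1.3107)(5.0861) - (-1.3107)(-1.5474)] / 24.15047872 = -8.69452845 / 24.15047872 = -0.36
  phi_hat_2 = [gamma(0) gamma(2) - gamma(1)^2] / det = [(5.0861)(-1.5474) - (-1.3107)^2] / 24.15047872 = -9.58816563 / 24.15047872 = -0.397
So phi_hat = [-0.3600, -0.3970].
Therefore phi_hat_2 = -0.3970.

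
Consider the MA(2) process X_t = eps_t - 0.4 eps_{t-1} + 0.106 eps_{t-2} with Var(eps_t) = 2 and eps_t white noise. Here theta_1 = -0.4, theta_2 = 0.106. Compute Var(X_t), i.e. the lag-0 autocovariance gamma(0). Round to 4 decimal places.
\gamma(0) = 2.3425

For an MA(q) process X_t = eps_t + sum_i theta_i eps_{t-i} with
Var(eps_t) = sigma^2, the variance is
  gamma(0) = sigma^2 * (1 + sum_i theta_i^2).
  sum_i theta_i^2 = (-0.4)^2 + (0.106)^2 = 0.16 + 0.011236 = 0.171236.
  gamma(0) = 2 * (1 + 0.171236) = 2 * 1.171236 = 2.342472, which rounds to 2.3425.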